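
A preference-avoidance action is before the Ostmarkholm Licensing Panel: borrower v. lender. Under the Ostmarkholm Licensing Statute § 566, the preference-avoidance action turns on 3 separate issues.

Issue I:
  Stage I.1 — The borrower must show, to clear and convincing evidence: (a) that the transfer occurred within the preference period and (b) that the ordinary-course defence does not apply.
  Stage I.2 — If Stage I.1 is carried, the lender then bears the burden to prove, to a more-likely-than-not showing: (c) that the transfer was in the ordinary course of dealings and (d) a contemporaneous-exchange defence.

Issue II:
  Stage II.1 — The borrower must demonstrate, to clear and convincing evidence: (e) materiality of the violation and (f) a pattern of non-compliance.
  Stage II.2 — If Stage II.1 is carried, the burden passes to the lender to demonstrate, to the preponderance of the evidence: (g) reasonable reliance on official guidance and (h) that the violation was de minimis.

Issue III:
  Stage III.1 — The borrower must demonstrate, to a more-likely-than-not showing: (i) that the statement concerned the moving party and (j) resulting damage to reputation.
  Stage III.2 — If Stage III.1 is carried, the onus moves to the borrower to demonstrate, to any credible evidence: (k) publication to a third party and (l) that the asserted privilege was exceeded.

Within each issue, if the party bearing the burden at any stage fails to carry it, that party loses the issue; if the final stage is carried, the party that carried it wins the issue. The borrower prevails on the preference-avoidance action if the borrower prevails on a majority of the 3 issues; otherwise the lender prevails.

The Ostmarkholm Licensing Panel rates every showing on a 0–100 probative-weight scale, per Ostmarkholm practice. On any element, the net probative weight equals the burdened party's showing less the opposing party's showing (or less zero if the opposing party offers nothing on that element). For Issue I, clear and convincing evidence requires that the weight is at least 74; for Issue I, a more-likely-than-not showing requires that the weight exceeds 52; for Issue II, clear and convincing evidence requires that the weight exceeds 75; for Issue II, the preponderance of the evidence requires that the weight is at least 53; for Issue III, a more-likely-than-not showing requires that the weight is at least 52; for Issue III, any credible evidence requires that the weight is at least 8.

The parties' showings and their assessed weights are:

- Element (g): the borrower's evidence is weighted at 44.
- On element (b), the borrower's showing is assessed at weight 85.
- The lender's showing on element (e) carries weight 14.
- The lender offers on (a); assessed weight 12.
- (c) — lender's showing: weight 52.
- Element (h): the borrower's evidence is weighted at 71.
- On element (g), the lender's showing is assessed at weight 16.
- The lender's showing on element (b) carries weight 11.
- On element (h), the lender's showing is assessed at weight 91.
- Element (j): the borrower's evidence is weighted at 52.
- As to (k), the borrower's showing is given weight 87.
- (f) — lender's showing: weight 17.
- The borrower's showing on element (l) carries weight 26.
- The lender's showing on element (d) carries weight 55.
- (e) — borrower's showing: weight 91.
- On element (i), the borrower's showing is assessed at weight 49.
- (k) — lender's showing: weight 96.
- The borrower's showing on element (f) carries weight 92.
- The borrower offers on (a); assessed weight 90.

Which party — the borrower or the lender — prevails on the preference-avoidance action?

— Issue I —
Stage I.1 — burden on borrower; standard: clear and convincing evidence (weight is at least 74).
    (a): 90 − 12 = 78 ≥ 74 [met]
    (b): 85 − 11 = 74 ≥ 74 [met]
  Stage I.1 carried; the burden shifts to the lender.
Stage I.2 — burden on lender; standard: a more-likely-than-not showing (weight exceeds 52).
    (c): 52 ≤ 52 [not met]
    (d): 55 > 52 [met]
  The lender does not carry Stage I.2.
The analysis ends at Stage I.2; the borrower prevails on this issue.
— Issue II —
Stage II.1 — burden on borrower; standard: clear and convincing evidence (weight exceeds 75).
    (e): 91 − 14 = 77 > 75 [met]
    (f): 92 − 17 = 75 ≤ 75 [not met]
  The borrower does not carry Stage II.1.
The lender prevails on this issue.
— Issue III —
Stage III.1 (borrower, a more-likely-than-not showing, weight is at least 52): (i) 49 < 52 — fails; (j) 52 ≥ 52 — meets.
  The borrower does not carry Stage III.1.
The lender prevails on this issue.
Per-issue: Issue I → borrower; Issue II → lender; Issue III → lender. The borrower must prevail on a majority of issues; overall, the lender prevails.

lender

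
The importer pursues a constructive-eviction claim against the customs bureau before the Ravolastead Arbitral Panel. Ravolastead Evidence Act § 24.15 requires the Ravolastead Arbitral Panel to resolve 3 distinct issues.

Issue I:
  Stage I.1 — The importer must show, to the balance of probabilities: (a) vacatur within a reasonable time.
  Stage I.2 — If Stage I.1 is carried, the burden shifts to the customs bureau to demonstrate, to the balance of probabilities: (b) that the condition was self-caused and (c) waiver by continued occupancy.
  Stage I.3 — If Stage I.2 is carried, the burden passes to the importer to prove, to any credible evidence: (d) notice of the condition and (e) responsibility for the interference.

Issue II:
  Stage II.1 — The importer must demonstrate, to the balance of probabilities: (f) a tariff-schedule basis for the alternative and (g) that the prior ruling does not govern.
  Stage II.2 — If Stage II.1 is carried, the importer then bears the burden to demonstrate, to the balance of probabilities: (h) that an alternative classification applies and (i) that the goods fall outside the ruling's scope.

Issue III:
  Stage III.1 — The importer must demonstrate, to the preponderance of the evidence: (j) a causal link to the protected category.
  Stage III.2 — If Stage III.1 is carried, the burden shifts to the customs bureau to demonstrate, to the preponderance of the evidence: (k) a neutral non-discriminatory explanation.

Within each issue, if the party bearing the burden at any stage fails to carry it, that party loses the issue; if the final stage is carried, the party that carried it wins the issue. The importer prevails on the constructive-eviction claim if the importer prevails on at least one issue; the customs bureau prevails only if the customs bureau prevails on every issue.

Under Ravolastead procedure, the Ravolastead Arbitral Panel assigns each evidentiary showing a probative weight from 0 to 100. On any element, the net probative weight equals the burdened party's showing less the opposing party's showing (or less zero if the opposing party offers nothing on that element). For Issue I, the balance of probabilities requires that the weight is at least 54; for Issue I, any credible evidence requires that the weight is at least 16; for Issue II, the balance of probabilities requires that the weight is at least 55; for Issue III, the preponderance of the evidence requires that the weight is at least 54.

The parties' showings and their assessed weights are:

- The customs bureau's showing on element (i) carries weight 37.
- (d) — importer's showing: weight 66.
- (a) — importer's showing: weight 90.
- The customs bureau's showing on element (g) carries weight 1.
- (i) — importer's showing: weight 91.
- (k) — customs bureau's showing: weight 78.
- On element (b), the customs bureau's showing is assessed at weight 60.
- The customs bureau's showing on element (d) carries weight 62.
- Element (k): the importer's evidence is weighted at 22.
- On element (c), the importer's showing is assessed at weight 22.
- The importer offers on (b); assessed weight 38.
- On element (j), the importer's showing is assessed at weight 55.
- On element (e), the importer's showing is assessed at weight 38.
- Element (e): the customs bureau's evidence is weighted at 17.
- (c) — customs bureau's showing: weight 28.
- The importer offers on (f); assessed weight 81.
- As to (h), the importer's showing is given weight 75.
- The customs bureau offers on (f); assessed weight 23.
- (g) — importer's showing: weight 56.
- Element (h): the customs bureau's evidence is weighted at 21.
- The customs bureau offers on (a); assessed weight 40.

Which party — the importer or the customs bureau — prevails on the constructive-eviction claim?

customs bureau

— Issue I —
Stage I.1 (importer, the balance of probabilities, weight is at least 54): (a) net 90−40=50 < 54 — fails.
  Stage I.1 not carried; the importer fails its burden.
The analysis ends at Stage I.1; the customs bureau prevails on this issue.
— Issue II —
Stage II.1 — burden on importer; standard: the balance of probabilities (weight is at least 55).
    (f): 81 − 23 = 58 ≥ 55 [met]
    (g): 56 − 1 = 55 ≥ 55 [met]
  Stage II.1 carried; the burden remains with the importer.
Stage II.2 — burden on importer; standard: the balance of probabilities (weight is at least 55).
    (h): 75 − 21 = 54 < 55 [not met]
    (i): 91 − 37 = 54 < 55 [not met]
  Stage II.2 not carried; the importer fails its burden.
The analysis ends at Stage II.2; the customs bureau prevails on this issue.
— Issue III —
Stage III.1 (importer, the preponderance of the evidence, weight is at least 54): (j) 55 ≥ 54 — meets.
  All elements met. The burden passes to the customs bureau.
Stage III.2 (customs bureau, the preponderance of the evidence, weight is at least 54): (k) net 78−22=56 ≥ 54 — meets.
  The customs bureau carries the last stage.
With every stage satisfied, the customs bureau prevails on this issue.
Per-issue: Issue I → customs bureau; Issue II → customs bureau; Issue III → customs bureau. The importer must prevail on at least one issue; overall, the customs bureau prevails.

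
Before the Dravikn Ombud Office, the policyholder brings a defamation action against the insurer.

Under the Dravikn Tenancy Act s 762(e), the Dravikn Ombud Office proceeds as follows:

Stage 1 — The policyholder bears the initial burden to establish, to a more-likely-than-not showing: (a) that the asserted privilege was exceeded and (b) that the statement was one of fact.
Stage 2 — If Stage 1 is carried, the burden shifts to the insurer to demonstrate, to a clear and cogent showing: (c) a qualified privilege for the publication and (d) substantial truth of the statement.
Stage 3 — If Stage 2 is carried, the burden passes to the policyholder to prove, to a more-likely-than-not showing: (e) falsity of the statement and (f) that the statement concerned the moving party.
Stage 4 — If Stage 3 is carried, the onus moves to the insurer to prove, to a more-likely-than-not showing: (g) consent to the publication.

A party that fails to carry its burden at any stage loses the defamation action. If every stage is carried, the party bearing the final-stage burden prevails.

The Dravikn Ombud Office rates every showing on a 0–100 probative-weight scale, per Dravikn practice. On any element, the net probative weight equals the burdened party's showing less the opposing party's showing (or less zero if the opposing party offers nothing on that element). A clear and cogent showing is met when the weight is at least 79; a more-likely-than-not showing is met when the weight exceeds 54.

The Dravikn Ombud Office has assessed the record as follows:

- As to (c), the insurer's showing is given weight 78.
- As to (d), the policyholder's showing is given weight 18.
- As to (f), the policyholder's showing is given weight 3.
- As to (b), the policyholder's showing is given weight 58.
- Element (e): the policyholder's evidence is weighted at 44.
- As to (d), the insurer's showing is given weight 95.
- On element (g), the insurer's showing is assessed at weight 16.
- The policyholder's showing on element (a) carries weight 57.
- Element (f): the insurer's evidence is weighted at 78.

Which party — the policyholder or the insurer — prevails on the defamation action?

Stage 1 — burden on policyholder; standard: a more-likely-than-not showing (weight exceeds 54).
    (a): 57 > 54 [met]
    (b): 58 > 54 [met]
  Stage 1 carried; the burden shifts to the insurer.
Stage 2 — burden on insurer; standard: a clear and cogent showing (weight is at least 79).
    (c): 78 < 79 [not met]
    (d): 95 − 18 = 77 < 79 [not met]
  The insurer does not carry Stage 2.
The analysis ends at Stage 2; the policyholder prevails.

policyholder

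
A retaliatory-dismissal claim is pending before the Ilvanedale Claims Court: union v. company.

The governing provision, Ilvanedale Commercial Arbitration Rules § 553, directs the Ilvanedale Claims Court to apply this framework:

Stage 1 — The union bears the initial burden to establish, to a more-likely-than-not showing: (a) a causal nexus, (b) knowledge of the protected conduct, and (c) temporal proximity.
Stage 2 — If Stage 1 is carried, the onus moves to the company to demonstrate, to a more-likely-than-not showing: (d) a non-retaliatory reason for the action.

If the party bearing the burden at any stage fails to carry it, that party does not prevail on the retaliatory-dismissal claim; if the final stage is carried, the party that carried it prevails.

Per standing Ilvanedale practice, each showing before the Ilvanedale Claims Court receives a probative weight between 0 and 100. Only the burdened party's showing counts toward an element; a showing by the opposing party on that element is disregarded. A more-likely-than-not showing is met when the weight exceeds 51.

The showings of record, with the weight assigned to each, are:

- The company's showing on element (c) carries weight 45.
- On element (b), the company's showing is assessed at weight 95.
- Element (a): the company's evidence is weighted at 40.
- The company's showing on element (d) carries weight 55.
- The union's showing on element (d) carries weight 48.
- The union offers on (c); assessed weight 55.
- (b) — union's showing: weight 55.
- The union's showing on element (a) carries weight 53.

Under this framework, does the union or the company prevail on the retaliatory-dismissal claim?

company

Stage 1 — burden on union; standard: a more-likely-than-not showing (weight exceeds 51).
    (a): 53 (company's 40 disregarded) > 51 [met]
    (b): 55 (company's 95 disregarded) > 51 [met]
    (c): 55 (company's 45 disregarded) > 51 [met]
  Stage 1 carried; the burden shifts to the company.
Stage 2 — burden on company; standard: a more-likely-than-not showing (weight exceeds 51).
    (d): 55 (union's 48 disregarded) > 51 [met]
  All elements met at the final stage.
All stages carried — the company prevails.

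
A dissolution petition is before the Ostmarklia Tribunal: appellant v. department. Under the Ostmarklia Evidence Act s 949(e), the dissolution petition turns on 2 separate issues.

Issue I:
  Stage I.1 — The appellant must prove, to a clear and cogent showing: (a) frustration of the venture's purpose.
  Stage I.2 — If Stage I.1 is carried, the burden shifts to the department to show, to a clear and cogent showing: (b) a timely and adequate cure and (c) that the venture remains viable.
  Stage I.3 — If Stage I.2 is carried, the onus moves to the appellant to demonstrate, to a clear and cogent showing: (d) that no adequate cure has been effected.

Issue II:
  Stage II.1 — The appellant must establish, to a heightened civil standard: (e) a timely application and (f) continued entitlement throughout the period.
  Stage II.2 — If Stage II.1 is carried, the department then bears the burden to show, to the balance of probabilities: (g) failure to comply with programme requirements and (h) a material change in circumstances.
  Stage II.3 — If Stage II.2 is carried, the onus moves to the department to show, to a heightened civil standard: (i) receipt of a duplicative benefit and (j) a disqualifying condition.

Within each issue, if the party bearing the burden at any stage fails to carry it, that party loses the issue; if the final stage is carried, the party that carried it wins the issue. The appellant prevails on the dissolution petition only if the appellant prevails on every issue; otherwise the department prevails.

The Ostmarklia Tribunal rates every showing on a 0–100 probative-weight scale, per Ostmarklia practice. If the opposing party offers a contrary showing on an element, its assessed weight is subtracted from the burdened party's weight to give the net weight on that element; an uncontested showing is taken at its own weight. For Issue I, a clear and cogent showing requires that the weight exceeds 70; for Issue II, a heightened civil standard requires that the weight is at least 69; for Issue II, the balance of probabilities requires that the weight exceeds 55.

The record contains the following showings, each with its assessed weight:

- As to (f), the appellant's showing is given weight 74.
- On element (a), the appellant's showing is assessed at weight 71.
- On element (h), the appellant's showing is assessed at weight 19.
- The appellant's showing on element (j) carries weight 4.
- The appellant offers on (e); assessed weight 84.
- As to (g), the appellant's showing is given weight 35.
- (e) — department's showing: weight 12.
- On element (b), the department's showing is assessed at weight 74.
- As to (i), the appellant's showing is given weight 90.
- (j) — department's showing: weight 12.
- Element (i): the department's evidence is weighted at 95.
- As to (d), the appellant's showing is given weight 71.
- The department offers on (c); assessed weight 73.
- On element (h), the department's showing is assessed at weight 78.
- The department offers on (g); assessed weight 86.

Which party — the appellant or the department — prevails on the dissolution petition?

— Issue I —
Stage I.1 — burden on appellant; standard: a clear and cogent showing (weight exceeds 70).
    (a): 71 > 70 [met]
  Stage I.1 is satisfied; the onus moves to the department.
Stage I.2 — burden on department; standard: a clear and cogent showing (weight exceeds 70).
    (b): 74 > 70 [met]
    (c): 73 > 70 [met]
  Stage I.2 is satisfied; the onus moves to the appellant.
Stage I.3 — burden on appellant; standard: a clear and cogent showing (weight exceeds 70).
    (d): 71 > 70 [met]
  Stage I.3 carried; the final stage is satisfied.
All stages carried — the appellant prevails on this issue.
— Issue II —
Stage II.1 (appellant, a heightened civil standard, weight is at least 69): (e) net 84−12=72 ≥ 69 — meets; (f) 74 ≥ 69 — meets.
  All elements met. The burden passes to the department.
Stage II.2 (department, the balance of probabilities, weight exceeds 55): (g) net 86−35=51 ≤ 55 — fails; (h) net 78−19=59 > 55 — meets.
  Stage II.2 not carried; the department fails its burden.
The appellant prevails on this issue.
Per-issue: Issue I → appellant; Issue II → appellant. The appellant must prevail on every issue; overall, the appellant prevails.

appellant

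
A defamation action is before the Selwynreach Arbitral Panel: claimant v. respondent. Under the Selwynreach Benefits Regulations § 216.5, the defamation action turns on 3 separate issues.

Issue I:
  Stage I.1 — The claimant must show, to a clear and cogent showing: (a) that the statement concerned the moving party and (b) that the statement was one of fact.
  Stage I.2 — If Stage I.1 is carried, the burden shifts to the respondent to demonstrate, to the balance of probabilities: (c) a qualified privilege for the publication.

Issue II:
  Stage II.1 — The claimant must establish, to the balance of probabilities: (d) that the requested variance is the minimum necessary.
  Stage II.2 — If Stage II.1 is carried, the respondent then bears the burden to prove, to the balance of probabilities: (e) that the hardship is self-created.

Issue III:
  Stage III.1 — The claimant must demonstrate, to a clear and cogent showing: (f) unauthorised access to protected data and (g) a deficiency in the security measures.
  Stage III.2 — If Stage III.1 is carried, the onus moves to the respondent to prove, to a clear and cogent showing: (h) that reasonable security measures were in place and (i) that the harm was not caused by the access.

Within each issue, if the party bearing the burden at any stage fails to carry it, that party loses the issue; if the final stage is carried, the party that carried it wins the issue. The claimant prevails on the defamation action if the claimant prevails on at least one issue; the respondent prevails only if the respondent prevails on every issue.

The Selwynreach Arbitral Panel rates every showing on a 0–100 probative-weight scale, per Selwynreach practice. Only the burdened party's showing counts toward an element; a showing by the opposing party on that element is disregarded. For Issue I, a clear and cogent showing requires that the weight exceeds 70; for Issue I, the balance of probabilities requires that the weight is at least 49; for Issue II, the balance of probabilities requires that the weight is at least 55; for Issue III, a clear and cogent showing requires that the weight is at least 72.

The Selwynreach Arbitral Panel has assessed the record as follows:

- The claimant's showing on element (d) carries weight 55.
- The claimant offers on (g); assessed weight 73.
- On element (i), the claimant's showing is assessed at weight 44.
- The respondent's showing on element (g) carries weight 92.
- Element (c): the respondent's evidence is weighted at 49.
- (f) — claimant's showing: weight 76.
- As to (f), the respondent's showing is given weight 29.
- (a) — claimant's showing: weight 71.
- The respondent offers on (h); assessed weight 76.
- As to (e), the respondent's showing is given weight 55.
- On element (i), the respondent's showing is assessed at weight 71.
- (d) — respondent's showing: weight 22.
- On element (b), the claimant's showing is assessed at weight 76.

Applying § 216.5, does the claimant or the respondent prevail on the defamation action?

claimant

— Issue I —
Stage I.1 (claimant, a clear and cogent showing, weight exceeds 70): (a) 71 > 70 — meets; (b) 76 > 70 — meets.
  Stage I.1 carried; the burden shifts to the respondent.
Stage I.2 (respondent, the balance of probabilities, weight is at least 49): (c) 49 ≥ 49 — meets.
  All elements met at the final stage.
Every stage carried; the respondent prevails on this issue.
— Issue II —
Stage II.1 (claimant, the balance of probabilities, weight is at least 55): (d) 55 (respondent's 22 disregarded) ≥ 55 — meets.
  Stage II.1 is satisfied; the onus moves to the respondent.
Stage II.2 (respondent, the balance of probabilities, weight is at least 55): (e) 55 ≥ 55 — meets.
  The respondent carries the last stage.
All stages carried — the respondent prevails on this issue.
— Issue III —
Stage III.1 (claimant, a clear and cogent showing, weight is at least 72): (f) 76 (respondent's 29 disregarded) ≥ 72 — meets; (g) 73 (respondent's 92 disregarded) ≥ 72 — meets.
  Stage III.1 is satisfied; the onus moves to the respondent.
Stage III.2 (respondent, a clear and cogent showing, weight is at least 72): (h) 76 ≥ 72 — meets; (i) 71 (claimant's 44 disregarded) < 72 — fails.
  Stage III.2 not carried; the respondent fails its burden.
So the claimant prevails on this issue.
Per-issue: Issue I → respondent; Issue II → respondent; Issue III → claimant. The claimant must prevail on at least one issue; overall, the claimant prevails.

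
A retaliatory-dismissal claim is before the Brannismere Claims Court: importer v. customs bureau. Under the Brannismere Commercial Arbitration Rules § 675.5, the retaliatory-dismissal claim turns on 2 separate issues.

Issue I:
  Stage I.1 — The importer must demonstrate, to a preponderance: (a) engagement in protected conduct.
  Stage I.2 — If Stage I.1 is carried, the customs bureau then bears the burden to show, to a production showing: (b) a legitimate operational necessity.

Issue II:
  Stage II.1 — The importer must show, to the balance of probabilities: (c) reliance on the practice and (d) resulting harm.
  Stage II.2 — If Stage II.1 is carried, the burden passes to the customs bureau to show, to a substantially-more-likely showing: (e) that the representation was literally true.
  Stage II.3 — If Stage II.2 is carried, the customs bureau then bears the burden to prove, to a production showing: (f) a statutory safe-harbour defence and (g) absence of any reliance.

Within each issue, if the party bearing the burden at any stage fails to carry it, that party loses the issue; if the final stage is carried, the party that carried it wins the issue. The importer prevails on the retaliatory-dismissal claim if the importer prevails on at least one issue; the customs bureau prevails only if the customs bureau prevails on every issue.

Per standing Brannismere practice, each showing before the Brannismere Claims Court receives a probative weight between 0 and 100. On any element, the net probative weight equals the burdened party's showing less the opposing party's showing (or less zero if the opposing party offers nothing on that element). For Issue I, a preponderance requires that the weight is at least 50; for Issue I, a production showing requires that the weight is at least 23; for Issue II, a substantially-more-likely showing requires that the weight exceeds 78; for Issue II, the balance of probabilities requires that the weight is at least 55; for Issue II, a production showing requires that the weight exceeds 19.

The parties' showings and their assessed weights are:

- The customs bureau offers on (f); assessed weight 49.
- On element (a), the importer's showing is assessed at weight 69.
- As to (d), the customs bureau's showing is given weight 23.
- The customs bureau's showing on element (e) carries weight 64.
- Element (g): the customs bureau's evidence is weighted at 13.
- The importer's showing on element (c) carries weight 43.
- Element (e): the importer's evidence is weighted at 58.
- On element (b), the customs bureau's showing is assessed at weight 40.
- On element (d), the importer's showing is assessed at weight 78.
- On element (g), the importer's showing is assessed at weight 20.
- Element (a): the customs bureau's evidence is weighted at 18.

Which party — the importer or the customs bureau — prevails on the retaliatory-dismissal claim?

customs bureau

— Issue I —
Stage I.1 (importer, a preponderance, weight is at least 50): (a) net 69−18=51 ≥ 50 — meets.
  Stage I.1 carried; the burden shifts to the customs bureau.
Stage I.2 (customs bureau, a production showing, weight is at least 23): (b) 40 ≥ 23 — meets.
  The customs bureau carries the last stage.
With every stage satisfied, the customs bureau prevails on this issue.
— Issue II —
At Stage II.1 the importer must meet the balance of probabilities (weight is at least 55): on (c) the weight is 43, which does not reach 55, so (c) does not meet the standard; on (d) the weight is 78 less the opposing 23 gives net 55, ≥ 55, so (d) meets the standard.
  Not every element is met, so the importer fails to carry Stage II.1.
So the customs bureau prevails on this issue.
Per-issue: Issue I → customs bureau; Issue II → customs bureau. The importer must prevail on at least one issue; overall, the customs bureau prevails.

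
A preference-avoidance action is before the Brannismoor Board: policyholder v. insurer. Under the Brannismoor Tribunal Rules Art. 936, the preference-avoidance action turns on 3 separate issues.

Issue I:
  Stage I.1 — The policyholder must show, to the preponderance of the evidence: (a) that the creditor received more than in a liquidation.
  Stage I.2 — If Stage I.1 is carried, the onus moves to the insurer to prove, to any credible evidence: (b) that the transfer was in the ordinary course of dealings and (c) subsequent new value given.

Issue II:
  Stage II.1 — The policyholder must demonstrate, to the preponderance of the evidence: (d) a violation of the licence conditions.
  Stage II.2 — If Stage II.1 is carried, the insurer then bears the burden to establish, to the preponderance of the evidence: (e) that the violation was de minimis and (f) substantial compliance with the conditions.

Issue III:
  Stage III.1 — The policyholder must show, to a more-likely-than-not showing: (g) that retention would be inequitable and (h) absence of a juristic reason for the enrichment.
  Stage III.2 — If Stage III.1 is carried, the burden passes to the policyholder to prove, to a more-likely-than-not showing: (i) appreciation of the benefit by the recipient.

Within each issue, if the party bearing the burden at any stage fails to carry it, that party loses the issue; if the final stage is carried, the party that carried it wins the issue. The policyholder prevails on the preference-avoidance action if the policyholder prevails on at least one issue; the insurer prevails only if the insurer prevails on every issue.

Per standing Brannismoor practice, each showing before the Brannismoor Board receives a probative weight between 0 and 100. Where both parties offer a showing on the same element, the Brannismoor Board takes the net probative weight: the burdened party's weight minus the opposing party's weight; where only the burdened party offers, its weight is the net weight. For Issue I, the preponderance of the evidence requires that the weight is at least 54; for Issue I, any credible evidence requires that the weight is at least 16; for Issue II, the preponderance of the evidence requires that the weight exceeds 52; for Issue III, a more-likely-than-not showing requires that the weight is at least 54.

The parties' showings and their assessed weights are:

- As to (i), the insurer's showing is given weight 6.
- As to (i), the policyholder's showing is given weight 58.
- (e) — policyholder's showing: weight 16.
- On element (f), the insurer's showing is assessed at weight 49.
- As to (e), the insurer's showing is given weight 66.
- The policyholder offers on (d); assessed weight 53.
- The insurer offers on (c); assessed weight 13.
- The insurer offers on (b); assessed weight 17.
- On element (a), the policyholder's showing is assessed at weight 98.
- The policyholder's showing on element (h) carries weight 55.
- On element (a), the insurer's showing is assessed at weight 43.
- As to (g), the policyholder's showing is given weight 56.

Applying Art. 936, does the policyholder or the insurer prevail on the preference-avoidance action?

policyholder

— Issue I —
Stage I.1 (policyholder, the preponderance of the evidence, weight is at least 54): (a) net 98−43=55 ≥ 54 — meets.
  All elements met. The burden passes to the insurer.
Stage I.2 (insurer, any credible evidence, weight is at least 16): (b) 17 ≥ 16 — meets; (c) 13 < 16 — fails.
  The insurer does not carry Stage I.2.
The analysis ends at Stage I.2; the policyholder prevails on this issue.
— Issue II —
At Stage II.1 the policyholder must meet the preponderance of the evidence (weight exceeds 52): on (d) the weight is 53, which does exceed 52, so (d) meets the standard.
  The policyholder carries Stage II.1; the insurer now bears the burden.
At Stage II.2 the insurer must meet the preponderance of the evidence (weight exceeds 52): on (e) the weight is 66 less the opposing 16 gives net 50, which does not exceed 52, so (e) does not meet the standard; on (f) the weight is 49, which does not exceed 52, so (f) does not meet the standard.
  Not every element is met, so the insurer fails to carry Stage II.2.
The analysis ends at Stage II.2; the policyholder prevails on this issue.
— Issue III —
Stage III.1 (policyholder, a more-likely-than-not showing, weight is at least 54): (g) 56 ≥ 54 — meets; (h) 55 ≥ 54 — meets.
  All elements met. The policyholder retains the burden for Stage III.2.
Stage III.2 (policyholder, a more-likely-than-not showing, weight is at least 54): (i) net 58−6=52 < 54 — fails.
  Stage III.2 not carried; the policyholder fails its burden.
So the insurer prevails on this issue.
Per-issue: Issue I → policyholder; Issue II → policyholder; Issue III → insurer. The policyholder must prevail on at least one issue; overall, the policyholder prevails.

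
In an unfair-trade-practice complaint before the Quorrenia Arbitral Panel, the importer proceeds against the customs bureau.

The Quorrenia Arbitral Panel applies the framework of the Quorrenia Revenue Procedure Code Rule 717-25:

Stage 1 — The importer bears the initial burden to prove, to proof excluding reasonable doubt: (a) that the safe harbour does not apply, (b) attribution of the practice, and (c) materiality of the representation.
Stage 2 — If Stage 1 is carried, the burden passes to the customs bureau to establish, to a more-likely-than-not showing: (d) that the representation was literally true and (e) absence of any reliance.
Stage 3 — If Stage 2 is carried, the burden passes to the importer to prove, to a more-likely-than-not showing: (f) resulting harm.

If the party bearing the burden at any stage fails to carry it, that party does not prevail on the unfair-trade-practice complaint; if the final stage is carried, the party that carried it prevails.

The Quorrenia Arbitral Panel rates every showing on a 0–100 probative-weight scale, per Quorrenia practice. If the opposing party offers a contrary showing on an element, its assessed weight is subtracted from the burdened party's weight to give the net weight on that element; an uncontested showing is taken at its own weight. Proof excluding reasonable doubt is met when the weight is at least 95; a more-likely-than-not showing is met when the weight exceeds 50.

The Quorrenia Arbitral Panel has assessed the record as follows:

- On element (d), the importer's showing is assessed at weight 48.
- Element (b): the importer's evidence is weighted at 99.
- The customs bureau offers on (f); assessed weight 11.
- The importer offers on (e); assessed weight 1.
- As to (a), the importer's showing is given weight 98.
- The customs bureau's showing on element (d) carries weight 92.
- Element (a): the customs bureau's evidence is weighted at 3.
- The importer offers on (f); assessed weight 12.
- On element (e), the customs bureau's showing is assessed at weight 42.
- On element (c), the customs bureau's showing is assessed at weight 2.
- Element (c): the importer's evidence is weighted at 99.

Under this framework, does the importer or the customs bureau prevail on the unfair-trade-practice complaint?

Stage 1 — burden on importer; standard: proof excluding reasonable doubt (weight is at least 95).
    (a): 98 − 3 = 95 ≥ 95 [met]
    (b): 99 ≥ 95 [met]
    (c): 99 − 2 = 97 ≥ 95 [met]
  All elements met. The burden passes to the customs bureau.
Stage 2 — burden on customs bureau; standard: a more-likely-than-not showing (weight exceeds 50).
    (d): 92 − 48 = 44 ≤ 50 [not met]
    (e): 42 − 1 = 41 ≤ 50 [not met]
  Not every element is met, so the customs bureau fails to carry Stage 2.
So the importer prevails.

importer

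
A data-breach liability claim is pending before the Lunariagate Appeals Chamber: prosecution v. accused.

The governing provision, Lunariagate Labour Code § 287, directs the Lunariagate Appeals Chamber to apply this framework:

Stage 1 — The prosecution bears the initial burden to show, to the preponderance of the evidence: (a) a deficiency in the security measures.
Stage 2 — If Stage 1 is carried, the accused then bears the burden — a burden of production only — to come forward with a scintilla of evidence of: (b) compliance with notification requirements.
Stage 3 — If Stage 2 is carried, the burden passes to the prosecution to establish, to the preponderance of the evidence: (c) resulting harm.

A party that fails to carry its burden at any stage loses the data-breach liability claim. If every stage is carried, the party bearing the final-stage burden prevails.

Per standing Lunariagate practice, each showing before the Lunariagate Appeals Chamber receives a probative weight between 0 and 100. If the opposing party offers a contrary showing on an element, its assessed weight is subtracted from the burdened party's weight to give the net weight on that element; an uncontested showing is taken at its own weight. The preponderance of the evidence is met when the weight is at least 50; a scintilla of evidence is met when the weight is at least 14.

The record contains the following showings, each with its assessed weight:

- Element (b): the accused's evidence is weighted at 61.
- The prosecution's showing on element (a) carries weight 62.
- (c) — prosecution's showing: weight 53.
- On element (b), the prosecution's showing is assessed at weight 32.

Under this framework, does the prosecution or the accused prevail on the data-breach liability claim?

prosecution

Stage 1 (prosecution, the preponderance of the evidence, weight is at least 50): (a) 62 ≥ 50 — meets.
  All elements met. The burden passes to the accused.
Stage 2 (accused, a scintilla of evidence, weight is at least 14): (b) net 61−32=29 ≥ 14 — meets.
  All elements met. The burden passes to the prosecution.
Stage 3 (prosecution, the preponderance of the evidence, weight is at least 50): (c) 53 ≥ 50 — meets.
  All elements met at the final stage.
Every stage carried; the prosecution prevails.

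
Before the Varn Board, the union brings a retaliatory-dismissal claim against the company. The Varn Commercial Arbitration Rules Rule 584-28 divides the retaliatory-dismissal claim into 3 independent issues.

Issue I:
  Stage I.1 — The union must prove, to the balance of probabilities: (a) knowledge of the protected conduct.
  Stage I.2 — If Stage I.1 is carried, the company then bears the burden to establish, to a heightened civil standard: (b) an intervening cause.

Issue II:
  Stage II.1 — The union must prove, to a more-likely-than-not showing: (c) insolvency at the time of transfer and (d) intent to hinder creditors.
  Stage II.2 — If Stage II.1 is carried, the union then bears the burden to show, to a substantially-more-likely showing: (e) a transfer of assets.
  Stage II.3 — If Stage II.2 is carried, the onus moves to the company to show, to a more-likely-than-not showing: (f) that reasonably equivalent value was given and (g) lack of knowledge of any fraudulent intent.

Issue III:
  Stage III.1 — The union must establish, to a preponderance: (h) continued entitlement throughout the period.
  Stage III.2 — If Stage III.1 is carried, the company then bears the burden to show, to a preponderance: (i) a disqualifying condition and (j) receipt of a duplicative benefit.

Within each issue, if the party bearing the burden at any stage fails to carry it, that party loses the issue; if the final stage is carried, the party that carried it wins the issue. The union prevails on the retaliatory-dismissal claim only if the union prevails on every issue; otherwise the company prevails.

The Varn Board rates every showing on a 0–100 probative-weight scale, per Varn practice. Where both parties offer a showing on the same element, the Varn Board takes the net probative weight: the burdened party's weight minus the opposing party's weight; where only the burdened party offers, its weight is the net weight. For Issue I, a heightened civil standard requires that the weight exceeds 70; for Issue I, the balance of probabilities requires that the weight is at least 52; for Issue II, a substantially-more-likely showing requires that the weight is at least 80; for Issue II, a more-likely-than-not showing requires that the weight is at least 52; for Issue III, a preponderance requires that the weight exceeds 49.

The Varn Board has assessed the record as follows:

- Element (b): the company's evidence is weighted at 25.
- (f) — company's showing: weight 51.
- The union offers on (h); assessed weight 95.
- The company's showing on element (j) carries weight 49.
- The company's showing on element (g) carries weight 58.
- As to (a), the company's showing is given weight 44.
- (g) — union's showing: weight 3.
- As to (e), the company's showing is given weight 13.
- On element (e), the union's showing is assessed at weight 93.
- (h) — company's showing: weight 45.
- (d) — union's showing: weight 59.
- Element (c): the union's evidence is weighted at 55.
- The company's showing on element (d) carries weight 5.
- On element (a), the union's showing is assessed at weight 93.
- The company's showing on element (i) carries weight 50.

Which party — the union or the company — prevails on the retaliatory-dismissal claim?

— Issue I —
Stage I.1 (union, the balance of probabilities, weight is at least 52): (a) net 93−44=49 < 52 — fails.
  The union does not carry Stage I.1.
So the company prevails on this issue.
— Issue II —
Stage II.1 — burden on union; standard: a more-likely-than-not showing (weight is at least 52).
    (c): 55 ≥ 52 [met]
    (d): 59 − 5 = 54 ≥ 52 [met]
  Stage II.1 carried; the burden remains with the union.
Stage II.2 — burden on union; standard: a substantially-more-likely showing (weight is at least 80).
    (e): 93 − 13 = 80 ≥ 80 [met]
  Stage II.2 is satisfied; the onus moves to the company.
Stage II.3 — burden on company; standard: a more-likely-than-not showing (weight is at least 52).
    (f): 51 < 52 [not met]
    (g): 58 − 3 = 55 ≥ 52 [met]
  Stage II.3 not carried; the company fails its burden.
So the union prevails on this issue.
— Issue III —
Stage III.1 — burden on union; standard: a preponderance (weight exceeds 49).
    (h): 95 − 45 = 50 > 49 [met]
  Stage III.1 is satisfied; the onus moves to the company.
Stage III.2 — burden on company; standard: a preponderance (weight exceeds 49).
    (i): 50 > 49 [met]
    (j): 49 ≤ 49 [not met]
  Not every element is met, so the company fails to carry Stage III.2.
The analysis ends at Stage III.2; the union prevails on this issue.
Per-issue: Issue I → company; Issue II → union; Issue III → union. The union must prevail on every issue; overall, the company prevails.

company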